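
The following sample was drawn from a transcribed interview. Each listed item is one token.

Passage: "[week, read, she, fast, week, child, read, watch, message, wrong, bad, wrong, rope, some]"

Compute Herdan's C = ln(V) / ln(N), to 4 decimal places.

N = 14, V = 11.
ln(V) = 2.397895, ln(N) = 2.639057
C = 2.397895 / 2.639057 = 0.9086

0.9086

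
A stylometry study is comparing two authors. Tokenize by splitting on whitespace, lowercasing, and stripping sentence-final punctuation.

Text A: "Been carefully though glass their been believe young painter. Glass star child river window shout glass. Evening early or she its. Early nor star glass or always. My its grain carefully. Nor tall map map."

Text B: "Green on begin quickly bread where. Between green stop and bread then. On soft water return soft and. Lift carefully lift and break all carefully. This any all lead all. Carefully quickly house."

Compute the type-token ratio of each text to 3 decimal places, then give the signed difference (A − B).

0.050

TTR(A) = 24/35 = 0.686
TTR(B) = 21/33 = 0.636
Difference = 0.686 − 0.636 = 0.050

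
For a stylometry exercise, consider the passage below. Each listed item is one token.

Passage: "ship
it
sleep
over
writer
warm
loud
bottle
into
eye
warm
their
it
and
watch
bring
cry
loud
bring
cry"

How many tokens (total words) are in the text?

20

Tokens: ship, it, sleep, over, writer, warm, loud, bottle, into, eye, warm, their, it, and, watch, bring, cry, loud, bring, cry
N = 20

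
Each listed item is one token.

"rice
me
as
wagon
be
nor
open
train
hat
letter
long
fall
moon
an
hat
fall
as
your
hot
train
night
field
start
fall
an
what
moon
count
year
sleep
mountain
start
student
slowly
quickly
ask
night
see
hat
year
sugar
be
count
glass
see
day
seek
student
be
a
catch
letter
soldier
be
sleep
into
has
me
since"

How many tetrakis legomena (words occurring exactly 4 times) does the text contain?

1

Frequencies: be:4, hat:3, fall:3, me:2, as:2, train:2, letter:2, moon:2, an:2, night:2, start:2, count:2, year:2, sleep:2, student:2, see:2, rice:1, wagon:1, nor:1, open:1, … (19 more, each freq 1)
Words with frequency 4: be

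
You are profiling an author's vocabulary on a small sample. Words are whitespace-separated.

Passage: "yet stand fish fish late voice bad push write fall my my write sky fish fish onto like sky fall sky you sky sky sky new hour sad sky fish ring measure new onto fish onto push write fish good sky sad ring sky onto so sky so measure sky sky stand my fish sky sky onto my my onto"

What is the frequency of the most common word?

14

Frequencies: sky:14, fish:8, onto:6, my:5, write:3, stand:2, push:2, fall:2, new:2, sad:2, ring:2, measure:2, so:2, yet:1, late:1, voice:1, bad:1, like:1, you:1, hour:1, … (1 more, each freq 1)
Most common: 'sky' with frequency 14.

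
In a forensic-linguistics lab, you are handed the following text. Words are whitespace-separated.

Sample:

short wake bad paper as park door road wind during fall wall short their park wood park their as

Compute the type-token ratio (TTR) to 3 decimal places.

0.737

N = 19 tokens, V = 14 types.
TTR = V / N = 14 / 19 = 0.737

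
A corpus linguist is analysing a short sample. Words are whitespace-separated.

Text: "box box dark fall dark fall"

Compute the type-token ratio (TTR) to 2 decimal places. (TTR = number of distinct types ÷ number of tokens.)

N = 6 tokens, V = 3 types.
TTR = V / N = 3 / 6 = 0.50

0.50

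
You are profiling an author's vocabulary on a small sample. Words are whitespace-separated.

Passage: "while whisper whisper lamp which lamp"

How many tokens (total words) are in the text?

6

Tokens: while, whisper, whisper, lamp, which, lamp
N = 6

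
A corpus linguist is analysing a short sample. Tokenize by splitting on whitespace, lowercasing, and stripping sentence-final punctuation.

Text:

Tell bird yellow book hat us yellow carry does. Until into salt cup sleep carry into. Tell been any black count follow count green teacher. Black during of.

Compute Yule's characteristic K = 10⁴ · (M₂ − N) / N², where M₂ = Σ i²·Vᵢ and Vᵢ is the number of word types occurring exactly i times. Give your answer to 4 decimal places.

153.0612

Frequencies: tell:2, yellow:2, carry:2, into:2, black:2, count:2, bird:1, book:1, hat:1, us:1, does:1, until:1, salt:1, cup:1, sleep:1, been:1, any:1, follow:1, green:1, teacher:1, … (2 more, each freq 1)
N = 28. Frequency spectrum: V_1=16, V_2=6
M₂ = 1²·16 + 2²·6 = 40
K = 10000 × (40 − 28) / 28² = 153.0612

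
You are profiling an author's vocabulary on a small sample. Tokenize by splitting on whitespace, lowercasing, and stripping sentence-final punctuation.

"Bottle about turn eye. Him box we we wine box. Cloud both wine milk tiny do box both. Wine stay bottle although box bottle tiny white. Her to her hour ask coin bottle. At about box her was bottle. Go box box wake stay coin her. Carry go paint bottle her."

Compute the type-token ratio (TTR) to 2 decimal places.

0.53

N = 51 tokens, V = 27 types.
TTR = V / N = 27 / 51 = 0.53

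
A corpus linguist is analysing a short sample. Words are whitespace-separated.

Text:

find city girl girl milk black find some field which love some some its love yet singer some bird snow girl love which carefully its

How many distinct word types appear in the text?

Distinct types: {bird, black, carefully, city, field, find, girl, its, love, milk, singer, snow, some, which, yet}
V = 15

15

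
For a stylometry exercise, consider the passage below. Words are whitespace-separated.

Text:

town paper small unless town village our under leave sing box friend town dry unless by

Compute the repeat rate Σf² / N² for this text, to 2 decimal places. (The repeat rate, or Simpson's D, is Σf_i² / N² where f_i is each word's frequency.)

0.09

Frequencies: town:3, unless:2, paper:1, small:1, village:1, our:1, under:1, leave:1, sing:1, box:1, friend:1, dry:1, by:1
Σf² = 24; N² = 256
Repeat rate = 24 / 256 = 0.09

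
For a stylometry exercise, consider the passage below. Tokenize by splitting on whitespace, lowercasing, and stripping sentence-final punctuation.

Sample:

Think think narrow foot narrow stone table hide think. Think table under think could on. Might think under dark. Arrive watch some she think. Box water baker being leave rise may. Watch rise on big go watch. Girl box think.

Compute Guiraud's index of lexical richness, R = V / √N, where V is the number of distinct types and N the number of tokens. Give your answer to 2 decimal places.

3.95

N = 40, V = 25.
√N = 6.324555
R = 25 / 6.324555 = 3.95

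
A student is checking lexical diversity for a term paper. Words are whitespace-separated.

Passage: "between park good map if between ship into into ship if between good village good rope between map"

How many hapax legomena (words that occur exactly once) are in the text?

3

Frequencies: between:4, good:3, map:2, if:2, ship:2, into:2, park:1, village:1, rope:1
Hapax (freq=1): park, rope, village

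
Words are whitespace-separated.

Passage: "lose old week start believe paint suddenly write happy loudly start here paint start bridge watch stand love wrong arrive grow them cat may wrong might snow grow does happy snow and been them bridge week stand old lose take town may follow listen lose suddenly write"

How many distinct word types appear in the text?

30

Distinct types: {and, arrive, been, believe, bridge, cat, does, follow, grow, happy, here, listen, lose, loudly, love, may, might, old, paint, snow, stand, start, suddenly, take, them, town, watch, week, write, wrong}
V = 30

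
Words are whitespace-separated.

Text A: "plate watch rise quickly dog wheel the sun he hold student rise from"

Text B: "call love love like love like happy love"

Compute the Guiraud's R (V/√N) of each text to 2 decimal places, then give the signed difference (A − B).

1.92

A: V=12, N=13, R=3.33
B: V=4, N=8, R=1.41
Difference = 3.33 − 1.41 = 1.92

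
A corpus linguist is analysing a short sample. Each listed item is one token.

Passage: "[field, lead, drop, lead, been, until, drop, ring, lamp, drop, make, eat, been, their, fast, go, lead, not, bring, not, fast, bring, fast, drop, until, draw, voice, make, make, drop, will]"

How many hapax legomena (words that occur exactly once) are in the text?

9

Frequencies: drop:5, lead:3, make:3, fast:3, been:2, until:2, not:2, bring:2, field:1, ring:1, lamp:1, eat:1, their:1, go:1, draw:1, voice:1, will:1
Hapax (freq=1): draw, eat, field, go, lamp, ring, their, voice, will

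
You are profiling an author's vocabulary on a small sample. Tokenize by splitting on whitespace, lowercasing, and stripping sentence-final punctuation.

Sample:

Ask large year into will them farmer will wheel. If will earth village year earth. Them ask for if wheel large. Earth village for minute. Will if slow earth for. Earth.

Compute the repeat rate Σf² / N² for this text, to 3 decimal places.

Frequencies: earth:5, will:4, if:3, for:3, ask:2, large:2, year:2, them:2, wheel:2, village:2, into:1, farmer:1, minute:1, slow:1
Σf² = 87; N² = 961
Repeat rate = 87 / 961 = 0.091

0.091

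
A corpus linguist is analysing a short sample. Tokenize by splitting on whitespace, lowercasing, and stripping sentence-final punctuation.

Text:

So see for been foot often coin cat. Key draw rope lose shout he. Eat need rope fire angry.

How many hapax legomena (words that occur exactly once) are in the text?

17

Frequencies: rope:2, so:1, see:1, for:1, been:1, foot:1, often:1, coin:1, cat:1, key:1, draw:1, lose:1, shout:1, he:1, eat:1, need:1, fire:1, angry:1
Hapax (freq=1): angry, been, cat, coin, draw, eat, fire, foot, for, he, key, lose, need, often, see, shout, so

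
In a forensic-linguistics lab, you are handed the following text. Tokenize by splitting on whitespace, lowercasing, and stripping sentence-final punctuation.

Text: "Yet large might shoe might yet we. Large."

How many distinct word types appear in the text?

5

Distinct types: {large, might, shoe, we, yet}
V = 5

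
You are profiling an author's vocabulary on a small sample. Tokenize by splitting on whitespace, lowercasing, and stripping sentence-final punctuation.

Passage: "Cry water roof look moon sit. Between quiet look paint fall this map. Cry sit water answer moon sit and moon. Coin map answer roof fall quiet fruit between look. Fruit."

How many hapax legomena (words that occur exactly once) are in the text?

4

Frequencies: look:3, moon:3, sit:3, cry:2, water:2, roof:2, between:2, quiet:2, fall:2, map:2, answer:2, fruit:2, paint:1, this:1, and:1, coin:1
Hapax (freq=1): and, coin, paint, this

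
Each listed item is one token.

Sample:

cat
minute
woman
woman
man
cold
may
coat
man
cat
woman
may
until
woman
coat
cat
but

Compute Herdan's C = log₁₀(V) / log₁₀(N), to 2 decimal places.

0.78

N = 17, V = 9.
log₁₀(V) = 0.954243, log₁₀(N) = 1.230449
C = 0.954243 / 1.230449 = 0.78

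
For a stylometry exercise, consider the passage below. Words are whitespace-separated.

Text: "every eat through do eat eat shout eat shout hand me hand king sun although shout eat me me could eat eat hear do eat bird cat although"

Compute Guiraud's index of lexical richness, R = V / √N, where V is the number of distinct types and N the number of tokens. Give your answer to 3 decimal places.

2.646

N = 28, V = 14.
√N = 5.291503
R = 14 / 5.291503 = 2.646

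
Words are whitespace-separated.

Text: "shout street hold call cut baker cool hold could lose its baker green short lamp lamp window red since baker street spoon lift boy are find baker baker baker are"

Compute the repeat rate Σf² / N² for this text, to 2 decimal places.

0.08

Frequencies: baker:6, street:2, hold:2, lamp:2, are:2, shout:1, call:1, cut:1, cool:1, could:1, lose:1, its:1, green:1, short:1, window:1, red:1, since:1, spoon:1, lift:1, boy:1, … (1 more, each freq 1)
Σf² = 68; N² = 900
Repeat rate = 68 / 900 = 0.08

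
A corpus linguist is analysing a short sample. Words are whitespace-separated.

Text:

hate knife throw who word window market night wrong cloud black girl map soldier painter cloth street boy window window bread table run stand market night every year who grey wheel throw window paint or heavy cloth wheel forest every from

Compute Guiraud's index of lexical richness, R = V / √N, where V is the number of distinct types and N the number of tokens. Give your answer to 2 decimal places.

N = 41, V = 31.
√N = 6.403124
R = 31 / 6.403124 = 4.84

4.84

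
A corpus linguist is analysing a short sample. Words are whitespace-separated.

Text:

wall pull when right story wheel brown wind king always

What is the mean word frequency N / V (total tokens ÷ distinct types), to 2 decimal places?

1.00

N = 10 tokens, V = 10 types.
Mean frequency = N / V = 10 / 10 = 1.00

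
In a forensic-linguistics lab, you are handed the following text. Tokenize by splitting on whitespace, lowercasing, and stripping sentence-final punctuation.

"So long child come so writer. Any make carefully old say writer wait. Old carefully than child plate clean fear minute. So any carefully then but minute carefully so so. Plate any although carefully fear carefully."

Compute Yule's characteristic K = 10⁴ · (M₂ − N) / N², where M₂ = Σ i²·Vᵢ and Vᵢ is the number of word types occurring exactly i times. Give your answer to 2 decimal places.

Frequencies: carefully:6, so:5, any:3, child:2, writer:2, old:2, plate:2, fear:2, minute:2, long:1, come:1, make:1, say:1, wait:1, than:1, clean:1, then:1, but:1, although:1
N = 36. Frequency spectrum: V_1=10, V_2=6, V_3=1, V_5=1, V_6=1
M₂ = 1²·10 + 2²·6 + 3²·1 + 5²·1 + 6²·1 = 104
K = 10000 × (104 − 36) / 36² = 524.69

524.69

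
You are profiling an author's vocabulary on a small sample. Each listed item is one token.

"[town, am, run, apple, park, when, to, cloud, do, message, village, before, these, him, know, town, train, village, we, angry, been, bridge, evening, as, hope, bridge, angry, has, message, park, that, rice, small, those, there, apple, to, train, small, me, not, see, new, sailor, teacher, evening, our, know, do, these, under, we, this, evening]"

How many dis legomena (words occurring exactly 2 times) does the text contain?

14

Frequencies: evening:3, town:2, apple:2, park:2, to:2, do:2, message:2, village:2, these:2, know:2, train:2, we:2, angry:2, bridge:2, small:2, am:1, run:1, when:1, cloud:1, before:1, … (18 more, each freq 1)
Words with frequency 2: angry, apple, bridge, do, know, message, park, small, these, to, town, train, village, we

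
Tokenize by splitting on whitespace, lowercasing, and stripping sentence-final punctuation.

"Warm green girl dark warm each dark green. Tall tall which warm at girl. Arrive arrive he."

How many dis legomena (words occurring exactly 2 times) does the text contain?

Frequencies: warm:3, green:2, girl:2, dark:2, tall:2, arrive:2, each:1, which:1, at:1, he:1
Words with frequency 2: arrive, dark, girl, green, tall

5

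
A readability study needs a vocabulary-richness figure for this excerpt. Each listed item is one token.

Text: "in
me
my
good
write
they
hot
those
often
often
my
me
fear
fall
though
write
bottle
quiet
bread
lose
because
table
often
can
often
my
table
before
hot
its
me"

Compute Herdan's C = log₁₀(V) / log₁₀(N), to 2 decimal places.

0.89

N = 31, V = 21.
log₁₀(V) = 1.322219, log₁₀(N) = 1.491362
C = 1.322219 / 1.491362 = 0.89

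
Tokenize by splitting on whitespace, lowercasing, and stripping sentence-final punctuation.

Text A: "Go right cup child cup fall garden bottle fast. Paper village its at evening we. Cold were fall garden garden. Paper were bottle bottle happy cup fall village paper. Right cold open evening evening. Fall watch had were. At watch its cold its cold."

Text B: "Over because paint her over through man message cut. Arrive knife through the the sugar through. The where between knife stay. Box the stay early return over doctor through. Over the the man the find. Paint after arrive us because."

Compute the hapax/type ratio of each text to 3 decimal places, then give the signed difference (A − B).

-0.241

A: hapax=7, V=20, ratio=0.350
B: hapax=13, V=22, ratio=0.591
Difference = 0.350 − 0.591 = -0.241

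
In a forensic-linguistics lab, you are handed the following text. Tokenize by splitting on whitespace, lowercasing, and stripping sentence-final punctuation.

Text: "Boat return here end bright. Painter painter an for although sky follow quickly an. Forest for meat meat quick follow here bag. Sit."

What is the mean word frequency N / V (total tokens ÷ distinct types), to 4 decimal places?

N = 23 tokens, V = 17 types.
Mean frequency = N / V = 23 / 17 = 1.3529

1.3529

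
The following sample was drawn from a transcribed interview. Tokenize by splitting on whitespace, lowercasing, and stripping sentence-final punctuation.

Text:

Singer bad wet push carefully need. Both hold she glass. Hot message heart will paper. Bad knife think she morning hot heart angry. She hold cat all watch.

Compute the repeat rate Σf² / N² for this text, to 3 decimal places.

Frequencies: she:3, bad:2, hold:2, hot:2, heart:2, singer:1, wet:1, push:1, carefully:1, need:1, both:1, glass:1, message:1, will:1, paper:1, knife:1, think:1, morning:1, angry:1, cat:1, … (2 more, each freq 1)
Σf² = 42; N² = 784
Repeat rate = 42 / 784 = 0.054

0.054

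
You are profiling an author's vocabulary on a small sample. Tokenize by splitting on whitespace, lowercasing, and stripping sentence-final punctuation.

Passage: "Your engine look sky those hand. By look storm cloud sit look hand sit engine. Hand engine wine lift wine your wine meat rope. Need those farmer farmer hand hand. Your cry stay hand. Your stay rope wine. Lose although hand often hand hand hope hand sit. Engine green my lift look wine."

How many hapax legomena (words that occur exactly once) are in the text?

Frequencies: hand:10, wine:5, your:4, engine:4, look:4, sit:3, those:2, lift:2, rope:2, farmer:2, stay:2, sky:1, by:1, storm:1, cloud:1, meat:1, need:1, cry:1, lose:1, although:1, … (4 more, each freq 1)
Hapax (freq=1): although, by, cloud, cry, green, hope, lose, meat, my, need, often, sky, storm

13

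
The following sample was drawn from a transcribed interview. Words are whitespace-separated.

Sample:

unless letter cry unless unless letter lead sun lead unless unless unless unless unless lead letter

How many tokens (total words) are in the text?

Tokens: unless, letter, cry, unless, unless, letter, lead, sun, lead, unless, unless, unless, unless, unless, lead, letter
N = 16

16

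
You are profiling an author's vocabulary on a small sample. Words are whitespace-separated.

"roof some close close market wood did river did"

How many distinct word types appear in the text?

7

Distinct types: {close, did, market, river, roof, some, wood}
V = 7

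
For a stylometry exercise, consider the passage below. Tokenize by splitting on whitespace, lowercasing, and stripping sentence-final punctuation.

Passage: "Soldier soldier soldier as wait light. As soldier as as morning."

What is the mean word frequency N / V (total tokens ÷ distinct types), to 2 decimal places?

2.20

N = 11 tokens, V = 5 types.
Mean frequency = N / V = 11 / 5 = 2.20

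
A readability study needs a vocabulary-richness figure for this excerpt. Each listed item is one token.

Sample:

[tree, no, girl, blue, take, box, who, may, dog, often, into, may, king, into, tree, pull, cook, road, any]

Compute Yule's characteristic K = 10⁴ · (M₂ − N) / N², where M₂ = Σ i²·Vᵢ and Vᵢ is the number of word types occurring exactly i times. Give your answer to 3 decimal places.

166.205

Frequencies: tree:2, may:2, into:2, no:1, girl:1, blue:1, take:1, box:1, who:1, dog:1, often:1, king:1, pull:1, cook:1, road:1, any:1
N = 19. Frequency spectrum: V_1=13, V_2=3
M₂ = 1²·13 + 2²·3 = 25
K = 10000 × (25 − 19) / 19² = 166.205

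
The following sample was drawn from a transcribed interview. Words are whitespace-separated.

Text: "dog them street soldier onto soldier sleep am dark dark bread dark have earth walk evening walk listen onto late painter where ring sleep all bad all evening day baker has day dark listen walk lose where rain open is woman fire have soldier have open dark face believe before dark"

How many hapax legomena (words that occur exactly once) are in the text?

Frequencies: dark:6, soldier:3, have:3, walk:3, onto:2, sleep:2, evening:2, listen:2, where:2, all:2, day:2, open:2, dog:1, them:1, street:1, am:1, bread:1, earth:1, late:1, painter:1, … (12 more, each freq 1)
Hapax (freq=1): am, bad, baker, before, believe, bread, dog, earth, face, fire, has, is, late, lose, painter, rain, ring, street, them, woman

20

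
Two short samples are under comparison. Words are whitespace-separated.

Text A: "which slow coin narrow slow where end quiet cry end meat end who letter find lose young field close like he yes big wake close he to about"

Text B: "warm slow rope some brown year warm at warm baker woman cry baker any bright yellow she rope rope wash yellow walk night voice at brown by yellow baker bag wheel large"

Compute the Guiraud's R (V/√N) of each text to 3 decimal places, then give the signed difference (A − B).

A: V=23, N=28, R=4.347
B: V=22, N=32, R=3.889
Difference = 4.347 − 3.889 = 0.458

0.458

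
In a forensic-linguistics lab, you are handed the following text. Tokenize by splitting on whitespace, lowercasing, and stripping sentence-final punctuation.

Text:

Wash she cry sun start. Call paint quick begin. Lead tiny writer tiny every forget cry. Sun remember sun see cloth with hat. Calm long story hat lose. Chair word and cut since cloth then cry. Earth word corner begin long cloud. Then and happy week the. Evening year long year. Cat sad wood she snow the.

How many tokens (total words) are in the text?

57

Tokens: wash, she, cry, sun, start, call, paint, quick, begin, lead, tiny, writer, tiny, every, forget, cry, sun, remember, sun, see, cloth, with, hat, calm, long, story, hat, lose, chair, word, and, cut, since, cloth, then, cry, earth, word, corner, begin, long, cloud, then, and, happy, week, the, evening, year, long, year, cat, sad, wood, she, snow, the
N = 57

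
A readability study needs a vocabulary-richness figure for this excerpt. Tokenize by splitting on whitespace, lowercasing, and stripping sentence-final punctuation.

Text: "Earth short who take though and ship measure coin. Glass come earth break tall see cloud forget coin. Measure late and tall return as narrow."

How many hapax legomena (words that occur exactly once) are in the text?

Frequencies: earth:2, and:2, measure:2, coin:2, tall:2, short:1, who:1, take:1, though:1, ship:1, glass:1, come:1, break:1, see:1, cloud:1, forget:1, late:1, return:1, as:1, narrow:1
Hapax (freq=1): as, break, cloud, come, forget, glass, late, narrow, return, see, ship, short, take, though, who

15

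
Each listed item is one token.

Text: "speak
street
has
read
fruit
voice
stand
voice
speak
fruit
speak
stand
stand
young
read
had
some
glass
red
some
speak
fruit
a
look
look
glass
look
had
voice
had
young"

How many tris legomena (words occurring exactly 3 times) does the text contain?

5

Frequencies: speak:4, fruit:3, voice:3, stand:3, had:3, look:3, read:2, young:2, some:2, glass:2, street:1, has:1, red:1, a:1
Words with frequency 3: fruit, had, look, stand, voice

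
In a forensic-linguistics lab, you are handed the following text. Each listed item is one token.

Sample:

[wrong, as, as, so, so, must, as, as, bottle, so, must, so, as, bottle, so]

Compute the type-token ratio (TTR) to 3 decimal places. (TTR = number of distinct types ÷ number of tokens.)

0.333

N = 15 tokens, V = 5 types.
TTR = V / N = 5 / 15 = 0.333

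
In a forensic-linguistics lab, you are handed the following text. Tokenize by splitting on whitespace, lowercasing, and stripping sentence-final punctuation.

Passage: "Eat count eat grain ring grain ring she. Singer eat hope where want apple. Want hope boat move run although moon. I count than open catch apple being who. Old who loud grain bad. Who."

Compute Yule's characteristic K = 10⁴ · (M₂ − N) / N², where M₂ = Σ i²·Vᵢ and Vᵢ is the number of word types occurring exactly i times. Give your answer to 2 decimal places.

228.57

Frequencies: eat:3, grain:3, who:3, count:2, ring:2, hope:2, want:2, apple:2, she:1, singer:1, where:1, boat:1, move:1, run:1, although:1, moon:1, i:1, than:1, open:1, catch:1, … (4 more, each freq 1)
N = 35. Frequency spectrum: V_1=16, V_2=5, V_3=3
M₂ = 1²·16 + 2²·5 + 3²·3 = 63
K = 10000 × (63 − 35) / 35² = 228.57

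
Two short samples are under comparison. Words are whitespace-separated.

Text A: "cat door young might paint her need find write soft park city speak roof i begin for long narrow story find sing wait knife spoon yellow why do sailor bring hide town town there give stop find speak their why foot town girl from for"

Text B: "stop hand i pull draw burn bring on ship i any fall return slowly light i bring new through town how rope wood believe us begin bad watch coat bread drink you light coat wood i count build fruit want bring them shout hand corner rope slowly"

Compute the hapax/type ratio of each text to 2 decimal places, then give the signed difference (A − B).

0.09

A: hapax=33, V=38, ratio=0.87
B: hapax=28, V=36, ratio=0.78
Difference = 0.87 − 0.78 = 0.09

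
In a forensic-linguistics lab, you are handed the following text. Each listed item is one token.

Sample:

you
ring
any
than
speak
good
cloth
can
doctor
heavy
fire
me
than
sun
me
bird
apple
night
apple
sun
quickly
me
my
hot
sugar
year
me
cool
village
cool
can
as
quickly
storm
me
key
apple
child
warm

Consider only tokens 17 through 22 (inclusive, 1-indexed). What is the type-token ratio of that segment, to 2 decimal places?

0.83

Segment tokens 17–22: apple, night, apple, sun, quickly, me
Segment N = 6, segment V = 5.
TTR = 5 / 6 = 0.83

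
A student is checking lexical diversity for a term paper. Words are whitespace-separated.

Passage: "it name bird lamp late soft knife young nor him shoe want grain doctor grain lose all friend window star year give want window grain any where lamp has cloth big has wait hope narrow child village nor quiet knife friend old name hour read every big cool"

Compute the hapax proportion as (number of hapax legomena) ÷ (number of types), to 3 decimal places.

Frequencies: grain:3, name:2, lamp:2, knife:2, nor:2, want:2, friend:2, window:2, has:2, big:2, it:1, bird:1, late:1, soft:1, young:1, him:1, shoe:1, doctor:1, lose:1, all:1, … (17 more, each freq 1)
Hapax count = 27; type count = 37.
Ratio = 27 / 37 = 0.730

0.730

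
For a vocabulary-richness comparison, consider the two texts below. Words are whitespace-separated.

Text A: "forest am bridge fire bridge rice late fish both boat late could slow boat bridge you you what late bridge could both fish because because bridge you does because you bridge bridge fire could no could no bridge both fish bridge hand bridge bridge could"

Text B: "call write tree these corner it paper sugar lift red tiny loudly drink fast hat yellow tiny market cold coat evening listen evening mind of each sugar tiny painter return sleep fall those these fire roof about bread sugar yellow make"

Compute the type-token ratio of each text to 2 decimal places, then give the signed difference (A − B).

TTR(A) = 17/45 = 0.38
TTR(B) = 34/41 = 0.83
Difference = 0.38 − 0.83 = -0.45

-0.45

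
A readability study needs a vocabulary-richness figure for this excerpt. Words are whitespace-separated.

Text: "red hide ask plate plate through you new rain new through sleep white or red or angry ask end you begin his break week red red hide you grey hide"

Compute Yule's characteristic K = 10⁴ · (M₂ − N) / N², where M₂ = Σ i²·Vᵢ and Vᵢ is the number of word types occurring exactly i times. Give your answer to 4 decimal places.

Frequencies: red:4, hide:3, you:3, ask:2, plate:2, through:2, new:2, or:2, rain:1, sleep:1, white:1, angry:1, end:1, begin:1, his:1, break:1, week:1, grey:1
N = 30. Frequency spectrum: V_1=10, V_2=5, V_3=2, V_4=1
M₂ = 1²·10 + 2²·5 + 3²·2 + 4²·1 = 64
K = 10000 × (64 − 30) / 30² = 377.7778

377.7778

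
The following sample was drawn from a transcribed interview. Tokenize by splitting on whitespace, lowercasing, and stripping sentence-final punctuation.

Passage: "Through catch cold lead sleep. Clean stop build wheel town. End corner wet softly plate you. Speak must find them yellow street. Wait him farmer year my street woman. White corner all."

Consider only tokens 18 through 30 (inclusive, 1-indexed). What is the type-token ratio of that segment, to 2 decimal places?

0.92

Segment tokens 18–30: must, find, them, yellow, street, wait, him, farmer, year, my, street, woman, white
Segment N = 13, segment V = 12.
TTR = 12 / 13 = 0.92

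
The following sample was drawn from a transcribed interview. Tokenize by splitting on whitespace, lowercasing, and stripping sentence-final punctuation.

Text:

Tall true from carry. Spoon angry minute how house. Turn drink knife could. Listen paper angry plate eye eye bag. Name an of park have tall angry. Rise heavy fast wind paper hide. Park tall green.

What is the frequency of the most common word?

Frequencies: tall:3, angry:3, paper:2, eye:2, park:2, true:1, from:1, carry:1, spoon:1, minute:1, how:1, house:1, turn:1, drink:1, knife:1, could:1, listen:1, plate:1, bag:1, name:1, … (9 more, each freq 1)
Most common: 'tall' with frequency 3.

3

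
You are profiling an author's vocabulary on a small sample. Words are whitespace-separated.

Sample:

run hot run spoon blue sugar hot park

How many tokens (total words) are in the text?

8

Tokens: run, hot, run, spoon, blue, sugar, hot, park
N = 8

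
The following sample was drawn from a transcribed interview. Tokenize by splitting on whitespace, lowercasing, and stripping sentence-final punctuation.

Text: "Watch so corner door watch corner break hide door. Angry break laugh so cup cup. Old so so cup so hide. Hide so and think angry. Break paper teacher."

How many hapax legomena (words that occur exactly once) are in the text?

Frequencies: so:6, break:3, hide:3, cup:3, watch:2, corner:2, door:2, angry:2, laugh:1, old:1, and:1, think:1, paper:1, teacher:1
Hapax (freq=1): and, laugh, old, paper, teacher, think

6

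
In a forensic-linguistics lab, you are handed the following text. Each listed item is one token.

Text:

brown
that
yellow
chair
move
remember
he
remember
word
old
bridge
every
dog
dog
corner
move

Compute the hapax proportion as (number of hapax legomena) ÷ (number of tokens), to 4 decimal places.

Frequencies: move:2, remember:2, dog:2, brown:1, that:1, yellow:1, chair:1, he:1, word:1, old:1, bridge:1, every:1, corner:1
Hapax count = 10; token count = 16.
Ratio = 10 / 16 = 0.6250

0.6250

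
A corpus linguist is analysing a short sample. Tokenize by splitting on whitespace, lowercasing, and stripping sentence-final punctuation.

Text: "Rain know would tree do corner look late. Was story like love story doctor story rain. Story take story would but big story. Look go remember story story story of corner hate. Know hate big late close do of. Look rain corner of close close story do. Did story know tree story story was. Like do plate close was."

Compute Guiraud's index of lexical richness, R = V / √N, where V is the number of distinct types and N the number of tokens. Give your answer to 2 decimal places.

2.99

N = 59, V = 23.
√N = 7.681146
R = 23 / 7.681146 = 2.99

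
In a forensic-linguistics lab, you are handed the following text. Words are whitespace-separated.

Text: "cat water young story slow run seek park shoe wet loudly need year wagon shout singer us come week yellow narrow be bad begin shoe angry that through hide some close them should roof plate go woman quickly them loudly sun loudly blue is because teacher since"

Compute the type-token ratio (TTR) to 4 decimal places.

0.9149

N = 47 tokens, V = 43 types.
TTR = V / N = 43 / 47 = 0.9149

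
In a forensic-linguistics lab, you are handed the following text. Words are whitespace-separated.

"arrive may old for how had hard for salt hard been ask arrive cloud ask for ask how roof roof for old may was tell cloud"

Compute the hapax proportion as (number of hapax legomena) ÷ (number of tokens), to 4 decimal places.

Frequencies: for:4, ask:3, arrive:2, may:2, old:2, how:2, hard:2, cloud:2, roof:2, had:1, salt:1, been:1, was:1, tell:1
Hapax count = 5; token count = 26.
Ratio = 5 / 26 = 0.1923

0.1923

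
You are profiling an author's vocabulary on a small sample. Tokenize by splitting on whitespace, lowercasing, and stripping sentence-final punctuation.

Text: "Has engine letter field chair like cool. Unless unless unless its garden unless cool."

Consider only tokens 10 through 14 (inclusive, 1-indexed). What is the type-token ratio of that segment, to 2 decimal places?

Segment tokens 10–14: unless, its, garden, unless, cool
Segment N = 5, segment V = 4.
TTR = 4 / 5 = 0.80

0.80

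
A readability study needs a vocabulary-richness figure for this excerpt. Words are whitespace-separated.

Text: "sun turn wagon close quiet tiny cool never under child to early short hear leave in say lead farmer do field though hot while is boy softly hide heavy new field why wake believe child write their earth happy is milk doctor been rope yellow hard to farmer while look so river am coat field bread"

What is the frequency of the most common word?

3

Frequencies: field:3, child:2, to:2, farmer:2, while:2, is:2, sun:1, turn:1, wagon:1, close:1, quiet:1, tiny:1, cool:1, never:1, under:1, early:1, short:1, hear:1, leave:1, in:1, … (29 more, each freq 1)
Most common: 'field' with frequency 3.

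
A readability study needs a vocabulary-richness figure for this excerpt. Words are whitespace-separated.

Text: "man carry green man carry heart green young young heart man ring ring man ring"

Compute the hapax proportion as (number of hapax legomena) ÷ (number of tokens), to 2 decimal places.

0.00

Frequencies: man:4, ring:3, carry:2, green:2, heart:2, young:2
Hapax count = 0; token count = 15.
Ratio = 0 / 15 = 0.00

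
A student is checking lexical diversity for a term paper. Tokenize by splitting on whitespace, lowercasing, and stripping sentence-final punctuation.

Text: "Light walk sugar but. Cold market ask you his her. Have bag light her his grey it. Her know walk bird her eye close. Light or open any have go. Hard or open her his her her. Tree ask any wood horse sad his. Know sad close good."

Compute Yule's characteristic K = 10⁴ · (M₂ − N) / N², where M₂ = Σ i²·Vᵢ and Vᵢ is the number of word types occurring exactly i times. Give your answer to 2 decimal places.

Frequencies: her:7, his:4, light:3, walk:2, ask:2, have:2, know:2, close:2, or:2, open:2, any:2, sad:2, sugar:1, but:1, cold:1, market:1, you:1, bag:1, grey:1, it:1, … (8 more, each freq 1)
N = 48. Frequency spectrum: V_1=16, V_2=9, V_3=1, V_4=1, V_7=1
M₂ = 1²·16 + 2²·9 + 3²·1 + 4²·1 + 7²·1 = 126
K = 10000 × (126 − 48) / 48² = 338.54

338.54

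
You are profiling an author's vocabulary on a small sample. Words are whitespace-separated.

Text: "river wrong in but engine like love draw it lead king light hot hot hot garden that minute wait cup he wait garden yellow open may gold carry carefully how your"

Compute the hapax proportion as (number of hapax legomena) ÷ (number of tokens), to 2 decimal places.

Frequencies: hot:3, garden:2, wait:2, river:1, wrong:1, in:1, but:1, engine:1, like:1, love:1, draw:1, it:1, lead:1, king:1, light:1, that:1, minute:1, cup:1, he:1, yellow:1, … (7 more, each freq 1)
Hapax count = 24; token count = 31.
Ratio = 24 / 31 = 0.77

0.77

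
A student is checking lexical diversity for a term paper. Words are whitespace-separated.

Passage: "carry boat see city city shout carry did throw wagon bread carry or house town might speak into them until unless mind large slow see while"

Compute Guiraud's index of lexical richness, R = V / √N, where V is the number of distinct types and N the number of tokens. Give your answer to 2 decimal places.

4.31

N = 26, V = 22.
√N = 5.099020
R = 22 / 5.099020 = 4.31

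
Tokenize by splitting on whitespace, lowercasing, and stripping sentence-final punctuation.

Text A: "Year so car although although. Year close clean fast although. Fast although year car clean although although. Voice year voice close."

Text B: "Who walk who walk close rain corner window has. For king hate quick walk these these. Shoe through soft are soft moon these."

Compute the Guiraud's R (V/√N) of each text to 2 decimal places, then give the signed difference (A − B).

-1.79

A: V=8, N=21, R=1.75
B: V=17, N=23, R=3.54
Difference = 1.75 − 3.54 = -1.79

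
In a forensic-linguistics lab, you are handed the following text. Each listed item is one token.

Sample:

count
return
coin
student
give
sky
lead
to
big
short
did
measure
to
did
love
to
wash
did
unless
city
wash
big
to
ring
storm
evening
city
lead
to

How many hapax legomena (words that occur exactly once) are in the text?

13

Frequencies: to:5, did:3, lead:2, big:2, wash:2, city:2, count:1, return:1, coin:1, student:1, give:1, sky:1, short:1, measure:1, love:1, unless:1, ring:1, storm:1, evening:1
Hapax (freq=1): coin, count, evening, give, love, measure, return, ring, short, sky, storm, student, unless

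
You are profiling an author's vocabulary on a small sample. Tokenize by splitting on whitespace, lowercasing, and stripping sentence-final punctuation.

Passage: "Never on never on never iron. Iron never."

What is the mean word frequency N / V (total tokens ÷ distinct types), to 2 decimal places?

N = 8 tokens, V = 3 types.
Mean frequency = N / V = 8 / 3 = 2.67

2.67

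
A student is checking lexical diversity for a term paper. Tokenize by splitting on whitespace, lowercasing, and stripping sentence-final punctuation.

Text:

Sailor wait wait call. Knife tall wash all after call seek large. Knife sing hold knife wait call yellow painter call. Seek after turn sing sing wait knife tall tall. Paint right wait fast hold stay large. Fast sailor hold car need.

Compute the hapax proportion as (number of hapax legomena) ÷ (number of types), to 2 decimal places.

0.48

Frequencies: wait:5, call:4, knife:4, tall:3, sing:3, hold:3, sailor:2, after:2, seek:2, large:2, fast:2, wash:1, all:1, yellow:1, painter:1, turn:1, paint:1, right:1, stay:1, car:1, … (1 more, each freq 1)
Hapax count = 10; type count = 21.
Ratio = 10 / 21 = 0.48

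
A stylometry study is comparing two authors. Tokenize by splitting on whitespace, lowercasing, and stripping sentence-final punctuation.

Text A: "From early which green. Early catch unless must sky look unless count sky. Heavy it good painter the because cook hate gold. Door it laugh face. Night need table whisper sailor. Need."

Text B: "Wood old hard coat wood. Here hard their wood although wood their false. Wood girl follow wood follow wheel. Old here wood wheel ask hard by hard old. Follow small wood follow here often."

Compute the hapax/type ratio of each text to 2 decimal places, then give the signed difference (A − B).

0.28

A: hapax=22, V=27, ratio=0.81
B: hapax=8, V=15, ratio=0.53
Difference = 0.81 − 0.53 = 0.28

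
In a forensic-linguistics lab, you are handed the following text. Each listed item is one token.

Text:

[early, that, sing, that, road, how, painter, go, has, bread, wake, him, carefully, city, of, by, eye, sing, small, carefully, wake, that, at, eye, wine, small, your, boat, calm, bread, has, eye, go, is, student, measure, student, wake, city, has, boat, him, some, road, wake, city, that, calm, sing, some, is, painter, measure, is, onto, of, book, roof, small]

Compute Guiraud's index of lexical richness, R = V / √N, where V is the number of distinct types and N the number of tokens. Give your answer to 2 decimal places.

3.78

N = 59, V = 29.
√N = 7.681146
R = 29 / 7.681146 = 3.78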